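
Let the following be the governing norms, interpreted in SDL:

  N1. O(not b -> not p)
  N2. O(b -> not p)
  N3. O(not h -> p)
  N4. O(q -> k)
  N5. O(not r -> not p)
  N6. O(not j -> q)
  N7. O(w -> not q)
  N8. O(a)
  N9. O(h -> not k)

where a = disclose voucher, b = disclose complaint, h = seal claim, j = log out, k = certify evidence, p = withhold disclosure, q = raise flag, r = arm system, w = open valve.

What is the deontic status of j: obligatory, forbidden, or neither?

Obligatory

Premises 1 and 2 are O(not b -> not p) and O(b -> not p); every ideal world satisfies not b or b, so in either case not p holds — hence O(not p).
Premise 3 is O(not h -> p); contrapositively O(not p -> h). Since O(not p) holds, K gives O(h).
Applying K to premise 9 (O(h -> not k)) and O(h) yields O(not k).
Premise 4, O(q -> k), contraposes to O(not k -> not q); with O(not k) we get O(not q).
Premise 6 is O(not j -> q); contrapositively O(not q -> j). Since O(not q) holds, K gives O(j).
Premises 5, 7, 8 do not contribute to this derivation.
Hence j is obligatory.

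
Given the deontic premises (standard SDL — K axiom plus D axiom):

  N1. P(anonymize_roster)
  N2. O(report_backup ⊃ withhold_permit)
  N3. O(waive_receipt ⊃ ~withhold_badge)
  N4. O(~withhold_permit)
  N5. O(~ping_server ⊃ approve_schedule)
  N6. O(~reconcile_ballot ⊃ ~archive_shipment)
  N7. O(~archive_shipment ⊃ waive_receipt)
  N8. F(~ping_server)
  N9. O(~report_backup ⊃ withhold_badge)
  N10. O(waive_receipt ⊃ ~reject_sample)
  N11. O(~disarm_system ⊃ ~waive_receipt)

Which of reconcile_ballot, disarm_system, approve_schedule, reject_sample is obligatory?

Premise 4 gives O(~withhold_permit).
Premise 2 is O(report_backup ⊃ withhold_permit); contrapositively O(~withhold_permit ⊃ ~report_backup). Since O(~withhold_permit) holds, K gives O(~report_backup).
Premise 9 is O(~report_backup ⊃ withhold_badge); since O(~report_backup), deontic closure gives O(withhold_badge).
The contrapositive of premise 3 (O(waive_receipt ⊃ ~withhold_badge)) is O(withhold_badge ⊃ ~waive_receipt), and O(withhold_badge) is already established, so O(~waive_receipt).
Premise 7, O(~archive_shipment ⊃ waive_receipt), contraposes to O(~waive_receipt ⊃ archive_shipment); with O(~waive_receipt) we get O(archive_shipment).
Premise 6, O(~reconcile_ballot ⊃ ~archive_shipment), contraposes to O(archive_shipment ⊃ reconcile_ballot); with O(archive_shipment) we get O(reconcile_ballot).
So O(reconcile_ballot) holds — reconcile_ballot is obligatory. None of the other listed options is made obligatory by any chain of premises.

reconcile_ballot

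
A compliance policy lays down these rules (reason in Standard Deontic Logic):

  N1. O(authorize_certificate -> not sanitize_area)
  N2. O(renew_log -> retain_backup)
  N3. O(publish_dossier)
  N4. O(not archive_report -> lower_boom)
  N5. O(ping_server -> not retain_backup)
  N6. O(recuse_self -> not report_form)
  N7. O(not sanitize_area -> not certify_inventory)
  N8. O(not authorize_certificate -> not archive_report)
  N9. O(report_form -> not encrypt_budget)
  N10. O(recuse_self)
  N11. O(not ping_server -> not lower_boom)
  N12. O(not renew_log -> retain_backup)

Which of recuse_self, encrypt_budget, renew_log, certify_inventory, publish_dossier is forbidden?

certify_inventory

By case analysis on not renew_log: premise 12 gives O(not renew_log -> retain_backup) and premise 2 gives O(renew_log -> retain_backup), so O(retain_backup) either way.
Premise 5 is O(ping_server -> not retain_backup); contrapositively O(retain_backup -> not ping_server). Since O(retain_backup) holds, K gives O(not ping_server).
Applying K to premise 11 (O(not ping_server -> not lower_boom)) and O(not ping_server) yields O(not lower_boom).
Premise 4, O(not archive_report -> lower_boom), contraposes to O(not lower_boom -> archive_report); with O(not lower_boom) we get O(archive_report).
Premise 8, O(not authorize_certificate -> not archive_report), contraposes to O(archive_report -> authorize_certificate); with O(archive_report) we get O(authorize_certificate).
From O(authorize_certificate) and premise 1, O(authorize_certificate -> not sanitize_area), we obtain O(not sanitize_area).
From O(not sanitize_area) and premise 7, O(not sanitize_area -> not certify_inventory), we obtain O(not certify_inventory).
So O(not certify_inventory) holds, i.e. certify_inventory is forbidden. None of the other listed options is forbidden under the premises.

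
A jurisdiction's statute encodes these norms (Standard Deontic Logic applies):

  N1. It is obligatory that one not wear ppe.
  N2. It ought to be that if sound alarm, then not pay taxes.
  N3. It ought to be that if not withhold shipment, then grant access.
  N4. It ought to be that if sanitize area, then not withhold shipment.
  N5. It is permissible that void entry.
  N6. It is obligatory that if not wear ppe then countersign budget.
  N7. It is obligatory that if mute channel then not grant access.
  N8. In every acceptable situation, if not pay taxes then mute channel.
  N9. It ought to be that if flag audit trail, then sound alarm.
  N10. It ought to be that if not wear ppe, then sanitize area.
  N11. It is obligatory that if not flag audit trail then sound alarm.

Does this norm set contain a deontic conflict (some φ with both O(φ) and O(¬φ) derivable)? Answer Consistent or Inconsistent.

Premises 9 and 11 are O(flag_audit_trail → sound_alarm) and O(¬flag_audit_trail → sound_alarm); every ideal world satisfies flag_audit_trail or ¬flag_audit_trail, so in either case sound_alarm holds — hence O(sound_alarm).
Applying K to premise 2 (O(sound_alarm → ¬pay_taxes)) and O(sound_alarm) yields O(¬pay_taxes).
With premise 8, O(¬pay_taxes → mute_channel), the K-axiom yields O(mute_channel).
Premise 7 is O(mute_channel → ¬grant_access); since O(mute_channel), deontic closure gives O(¬grant_access).
The contrapositive of premise 3 (O(¬withhold_shipment → grant_access)) is O(¬grant_access → withhold_shipment), and O(¬grant_access) is already established, so O(withhold_shipment).
Premise 4, O(sanitize_area → ¬withhold_shipment), contraposes to O(withhold_shipment → ¬sanitize_area); with O(withhold_shipment) we get O(¬sanitize_area).
The contrapositive of premise 10 (O(¬wear_ppe → sanitize_area)) is O(¬sanitize_area → wear_ppe), and O(¬sanitize_area) is already established, so O(wear_ppe).
Yet premise 1 states O(¬wear_ppe).
We now have both O(wear_ppe) and O(¬wear_ppe) — wear_ppe is simultaneously obligatory and forbidden, violating the D-axiom.

Inconsistent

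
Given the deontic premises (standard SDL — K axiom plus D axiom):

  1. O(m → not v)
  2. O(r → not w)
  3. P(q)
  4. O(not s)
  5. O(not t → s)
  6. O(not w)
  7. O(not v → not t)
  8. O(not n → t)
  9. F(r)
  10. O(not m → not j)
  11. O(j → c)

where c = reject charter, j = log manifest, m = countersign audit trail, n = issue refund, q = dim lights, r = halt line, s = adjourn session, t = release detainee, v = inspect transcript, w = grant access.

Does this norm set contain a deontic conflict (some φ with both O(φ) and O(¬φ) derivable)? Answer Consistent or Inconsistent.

Consistent

Premise 2 is O(r → not w); even if O(not w) held, inferring O(r) would be affirming the consequent — invalid.
So O(r) is not derivable, and the apparent clash with O(not r) does not arise.
A world satisfying every obligation exists (e.g. c=false, j=false, m=false, n=false, q=false, r=false, s=false, t=true, v=true, w=false); no atom is both obligatory and forbidden, so the set is consistent.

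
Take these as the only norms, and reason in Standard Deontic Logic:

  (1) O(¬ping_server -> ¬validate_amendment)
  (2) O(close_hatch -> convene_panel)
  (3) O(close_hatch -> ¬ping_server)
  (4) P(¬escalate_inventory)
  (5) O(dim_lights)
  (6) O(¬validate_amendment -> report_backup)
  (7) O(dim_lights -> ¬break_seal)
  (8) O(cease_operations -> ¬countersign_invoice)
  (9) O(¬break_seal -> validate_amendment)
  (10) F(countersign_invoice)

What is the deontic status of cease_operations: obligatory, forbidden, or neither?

Premise 8 is O(cease_operations -> ¬countersign_invoice); even if O(¬countersign_invoice) held, inferring O(cease_operations) would be affirming the consequent — invalid.
No premise or chain of K-axiom applications forces O(cease_operations), and none forces O(¬cease_operations). So cease_operations is neither obligatory nor forbidden under these norms.

Neither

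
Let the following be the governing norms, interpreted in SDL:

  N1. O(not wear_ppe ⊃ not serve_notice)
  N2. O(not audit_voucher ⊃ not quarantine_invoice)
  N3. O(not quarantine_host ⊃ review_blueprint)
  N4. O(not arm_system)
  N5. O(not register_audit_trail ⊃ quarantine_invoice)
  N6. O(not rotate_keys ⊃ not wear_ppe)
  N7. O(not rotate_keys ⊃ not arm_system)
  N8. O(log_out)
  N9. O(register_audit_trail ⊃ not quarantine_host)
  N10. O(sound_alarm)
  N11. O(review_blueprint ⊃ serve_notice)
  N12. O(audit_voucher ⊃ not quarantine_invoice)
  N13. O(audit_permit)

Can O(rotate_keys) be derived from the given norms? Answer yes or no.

Yes

By case analysis on audit_voucher: premise 12 gives O(audit_voucher ⊃ not quarantine_invoice) and premise 2 gives O(not audit_voucher ⊃ not quarantine_invoice), so O(not quarantine_invoice) either way.
Premise 5, O(not register_audit_trail ⊃ quarantine_invoice), contraposes to O(not quarantine_invoice ⊃ register_audit_trail); with O(not quarantine_invoice) we get O(register_audit_trail).
Applying K to premise 9 (O(register_audit_trail ⊃ not quarantine_host)) and O(register_audit_trail) yields O(not quarantine_host).
Premise 3 is O(not quarantine_host ⊃ review_blueprint); since O(not quarantine_host), deontic closure gives O(review_blueprint).
Premise 11 is O(review_blueprint ⊃ serve_notice); since O(review_blueprint), deontic closure gives O(serve_notice).
The contrapositive of premise 1 (O(not wear_ppe ⊃ not serve_notice)) is O(serve_notice ⊃ wear_ppe), and O(serve_notice) is already established, so O(wear_ppe).
Premise 6, O(not rotate_keys ⊃ not wear_ppe), contraposes to O(wear_ppe ⊃ rotate_keys); with O(wear_ppe) we get O(rotate_keys).
Premises 4, 7, 8, 10, 13 do not contribute to this derivation.
So O(rotate_keys) follows.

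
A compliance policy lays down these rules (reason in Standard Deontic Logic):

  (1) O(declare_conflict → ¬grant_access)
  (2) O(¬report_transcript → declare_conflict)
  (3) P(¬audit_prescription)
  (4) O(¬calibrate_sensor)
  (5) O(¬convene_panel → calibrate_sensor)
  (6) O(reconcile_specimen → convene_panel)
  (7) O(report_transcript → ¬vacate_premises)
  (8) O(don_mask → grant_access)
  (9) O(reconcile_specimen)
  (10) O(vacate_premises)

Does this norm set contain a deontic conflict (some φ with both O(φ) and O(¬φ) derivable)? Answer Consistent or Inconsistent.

Consistent

Premise 5 is O(¬convene_panel → calibrate_sensor), but O(¬convene_panel) is not derivable from the premises, so it does not yield O(calibrate_sensor).
So O(calibrate_sensor) is not derivable, and the apparent clash with O(¬calibrate_sensor) does not arise.
A world satisfying every obligation exists (e.g. audit_prescription=false, calibrate_sensor=false, convene_panel=true, declare_conflict=true, don_mask=false, grant_access=false, reconcile_specimen=true, report_transcript=false, vacate_premises=true); no atom is both obligatory and forbidden, so the set is consistent.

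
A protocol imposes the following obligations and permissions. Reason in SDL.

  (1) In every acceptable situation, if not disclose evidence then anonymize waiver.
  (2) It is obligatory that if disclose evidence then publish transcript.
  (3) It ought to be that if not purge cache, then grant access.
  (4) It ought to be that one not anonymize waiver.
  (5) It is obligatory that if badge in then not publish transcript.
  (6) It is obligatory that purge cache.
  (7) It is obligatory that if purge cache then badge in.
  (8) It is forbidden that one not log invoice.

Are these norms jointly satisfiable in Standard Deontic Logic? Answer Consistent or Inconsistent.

Inconsistent

From premise 6 we have O(purge_cache).
From O(purge_cache) and premise 7, O(purge_cache → badge_in), we obtain O(badge_in).
Premise 5 is O(badge_in → ¬publish_transcript); since O(badge_in), deontic closure gives O(¬publish_transcript).
Premise 2 is O(disclose_evidence → publish_transcript); contrapositively O(¬publish_transcript → ¬disclose_evidence). Since O(¬publish_transcript) holds, K gives O(¬disclose_evidence).
From O(¬disclose_evidence) and premise 1, O(¬disclose_evidence → anonymize_waiver), we obtain O(anonymize_waiver).
But premise 4 directly asserts O(¬anonymize_waiver).
We now have both O(anonymize_waiver) and O(¬anonymize_waiver) — anonymize_waiver is simultaneously obligatory and forbidden, violating the D-axiom.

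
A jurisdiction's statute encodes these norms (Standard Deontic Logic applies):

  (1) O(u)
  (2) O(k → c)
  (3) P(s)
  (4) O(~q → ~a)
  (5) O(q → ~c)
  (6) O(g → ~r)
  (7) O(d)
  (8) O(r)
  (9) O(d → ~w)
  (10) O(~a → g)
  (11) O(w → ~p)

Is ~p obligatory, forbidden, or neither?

Premise 11 is O(w → ~p), but O(w) is not derivable from the premises, so it does not yield O(~p).
No premise or chain of K-axiom applications forces O(~p), and none forces O(p). So ~p is neither obligatory nor forbidden under these norms.

Neither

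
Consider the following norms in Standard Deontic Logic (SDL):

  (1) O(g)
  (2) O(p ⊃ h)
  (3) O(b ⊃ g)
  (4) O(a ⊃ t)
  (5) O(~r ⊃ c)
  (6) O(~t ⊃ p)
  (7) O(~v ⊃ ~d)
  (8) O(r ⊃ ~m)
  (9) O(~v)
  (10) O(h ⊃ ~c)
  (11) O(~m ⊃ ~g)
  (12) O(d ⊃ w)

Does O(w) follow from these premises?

Premise 12 is O(d ⊃ w), but O(d) is not derivable from the premises, so it does not yield O(w).
No other premise forces O(w). An ideal world satisfying every premise can still have w false, so O(w) is not derivable.

No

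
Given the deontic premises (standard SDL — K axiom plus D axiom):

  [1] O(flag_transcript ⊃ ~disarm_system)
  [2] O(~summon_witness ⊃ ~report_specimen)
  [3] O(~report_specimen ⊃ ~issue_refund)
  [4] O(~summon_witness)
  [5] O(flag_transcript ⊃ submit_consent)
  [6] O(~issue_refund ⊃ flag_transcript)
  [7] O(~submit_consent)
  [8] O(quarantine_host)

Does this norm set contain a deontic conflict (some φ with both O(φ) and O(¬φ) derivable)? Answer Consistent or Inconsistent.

Premise 7 gives O(~submit_consent).
Premise 5, O(flag_transcript ⊃ submit_consent), contraposes to O(~submit_consent ⊃ ~flag_transcript); with O(~submit_consent) we get O(~flag_transcript).
Premise 6, O(~issue_refund ⊃ flag_transcript), contraposes to O(~flag_transcript ⊃ issue_refund); with O(~flag_transcript) we get O(issue_refund).
Premise 3, O(~report_specimen ⊃ ~issue_refund), contraposes to O(issue_refund ⊃ report_specimen); with O(issue_refund) we get O(report_specimen).
Premise 2, O(~summon_witness ⊃ ~report_specimen), contraposes to O(report_specimen ⊃ summon_witness); with O(report_specimen) we get O(summon_witness).
However, premise 4 gives O(~summon_witness).
We now have both O(summon_witness) and O(~summon_witness) — summon_witness is simultaneously obligatory and forbidden, violating the D-axiom.

Inconsistent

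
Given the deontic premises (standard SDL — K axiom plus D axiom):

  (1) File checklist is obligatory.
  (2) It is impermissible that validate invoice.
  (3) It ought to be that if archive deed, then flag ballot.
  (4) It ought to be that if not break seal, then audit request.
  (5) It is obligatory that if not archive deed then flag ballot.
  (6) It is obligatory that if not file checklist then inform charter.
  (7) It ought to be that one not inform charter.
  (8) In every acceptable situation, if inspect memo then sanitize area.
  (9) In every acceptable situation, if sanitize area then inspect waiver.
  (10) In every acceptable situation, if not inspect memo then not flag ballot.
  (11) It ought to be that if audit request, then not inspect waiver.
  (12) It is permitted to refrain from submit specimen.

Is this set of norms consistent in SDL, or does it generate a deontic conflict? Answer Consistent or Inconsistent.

Consistent

Premise 6 is O(¬file_checklist → inform_charter), but O(¬file_checklist) is not derivable from the premises, so it does not yield O(inform_charter).
So O(inform_charter) is not derivable, and the apparent clash with O(¬inform_charter) does not arise.
A world satisfying every obligation exists (e.g. archive_deed=false, audit_request=false, break_seal=true, file_checklist=true, flag_ballot=true, inform_charter=false, inspect_memo=true, inspect_waiver=true, sanitize_area=true, submit_specimen=false, validate_invoice=false); no atom is both obligatory and forbidden, so the set is consistent.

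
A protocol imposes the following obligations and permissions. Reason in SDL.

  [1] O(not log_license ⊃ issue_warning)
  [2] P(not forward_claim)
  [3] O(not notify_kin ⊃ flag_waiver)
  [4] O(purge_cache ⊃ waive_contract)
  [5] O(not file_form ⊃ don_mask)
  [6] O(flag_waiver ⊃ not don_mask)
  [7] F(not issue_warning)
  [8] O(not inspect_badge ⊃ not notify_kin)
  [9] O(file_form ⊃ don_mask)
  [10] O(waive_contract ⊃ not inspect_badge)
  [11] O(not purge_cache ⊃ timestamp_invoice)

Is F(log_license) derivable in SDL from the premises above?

No

Premise 1 is O(not log_license ⊃ issue_warning); even if O(issue_warning) held, inferring O(not log_license) would be affirming the consequent — invalid.
No other premise forces O(not log_license). An ideal world satisfying every premise can still have log_license true, so F(log_license) is not derivable.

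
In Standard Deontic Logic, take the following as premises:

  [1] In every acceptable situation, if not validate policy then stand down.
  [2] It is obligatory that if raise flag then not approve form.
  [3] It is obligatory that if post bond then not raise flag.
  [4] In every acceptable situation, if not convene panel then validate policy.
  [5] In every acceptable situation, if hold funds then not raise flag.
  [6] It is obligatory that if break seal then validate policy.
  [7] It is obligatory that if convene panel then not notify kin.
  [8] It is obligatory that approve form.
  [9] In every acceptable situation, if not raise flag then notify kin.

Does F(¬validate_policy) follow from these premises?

Yes

Premise 8 gives O(approve_form).
Premise 2 is O(raise_flag → ¬approve_form); contrapositively O(approve_form → ¬raise_flag). Since O(approve_form) holds, K gives O(¬raise_flag).
Applying K to premise 9 (O(¬raise_flag → notify_kin)) and O(¬raise_flag) yields O(notify_kin).
Premise 7, O(convene_panel → ¬notify_kin), contraposes to O(notify_kin → ¬convene_panel); with O(notify_kin) we get O(¬convene_panel).
From O(¬convene_panel) and premise 4, O(¬convene_panel → validate_policy), we obtain O(validate_policy).
Premises 1, 3, 5, 6 do not contribute to this derivation.
So O(validate_policy) holds, i.e. F(¬validate_policy). The claim follows.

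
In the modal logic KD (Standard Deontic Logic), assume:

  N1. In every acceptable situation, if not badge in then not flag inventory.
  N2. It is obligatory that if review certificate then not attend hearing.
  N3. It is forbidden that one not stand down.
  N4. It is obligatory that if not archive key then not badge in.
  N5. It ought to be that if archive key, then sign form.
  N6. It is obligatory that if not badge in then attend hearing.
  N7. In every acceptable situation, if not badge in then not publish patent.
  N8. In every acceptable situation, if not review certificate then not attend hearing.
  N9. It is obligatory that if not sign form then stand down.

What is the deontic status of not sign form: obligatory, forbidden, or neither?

Forbidden

Premises 8 and 2 are O(¬review_certificate → ¬attend_hearing) and O(review_certificate → ¬attend_hearing); every ideal world satisfies ¬review_certificate or review_certificate, so in either case ¬attend_hearing holds — hence O(¬attend_hearing).
Premise 6 is O(¬badge_in → attend_hearing); contrapositively O(¬attend_hearing → badge_in). Since O(¬attend_hearing) holds, K gives O(badge_in).
Premise 4, O(¬archive_key → ¬badge_in), contraposes to O(badge_in → archive_key); with O(badge_in) we get O(archive_key).
With premise 5, O(archive_key → sign_form), the K-axiom yields O(sign_form).
Premises 1, 3, 7, 9 do not contribute to this derivation.
Thus O(sign_form), which is F(¬sign_form): ¬sign_form is forbidden.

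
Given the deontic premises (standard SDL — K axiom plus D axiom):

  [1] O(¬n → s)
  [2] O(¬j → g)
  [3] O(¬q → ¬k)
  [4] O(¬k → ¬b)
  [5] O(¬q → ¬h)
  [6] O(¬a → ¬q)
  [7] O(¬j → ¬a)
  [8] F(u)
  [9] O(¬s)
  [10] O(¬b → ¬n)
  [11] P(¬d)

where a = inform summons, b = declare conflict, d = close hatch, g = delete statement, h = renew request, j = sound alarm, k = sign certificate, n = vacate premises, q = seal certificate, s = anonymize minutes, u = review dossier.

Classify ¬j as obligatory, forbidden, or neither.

Premise 9 gives O(¬s).
Premise 1 is O(¬n → s); contrapositively O(¬s → n). Since O(¬s) holds, K gives O(n).
Premise 10, O(¬b → ¬n), contraposes to O(n → b); with O(n) we get O(b).
The contrapositive of premise 4 (O(¬k → ¬b)) is O(b → k), and O(b) is already established, so O(k).
The contrapositive of premise 3 (O(¬q → ¬k)) is O(k → q), and O(k) is already established, so O(q).
Premise 6 is O(¬a → ¬q); contrapositively O(q → a). Since O(q) holds, K gives O(a).
Premise 7, O(¬j → ¬a), contraposes to O(a → j); with O(a) we get O(j).
Premises 2, 5, 8, 11 do not contribute to this derivation.
Thus O(j), which is F(¬j): ¬j is forbidden.

Forbidden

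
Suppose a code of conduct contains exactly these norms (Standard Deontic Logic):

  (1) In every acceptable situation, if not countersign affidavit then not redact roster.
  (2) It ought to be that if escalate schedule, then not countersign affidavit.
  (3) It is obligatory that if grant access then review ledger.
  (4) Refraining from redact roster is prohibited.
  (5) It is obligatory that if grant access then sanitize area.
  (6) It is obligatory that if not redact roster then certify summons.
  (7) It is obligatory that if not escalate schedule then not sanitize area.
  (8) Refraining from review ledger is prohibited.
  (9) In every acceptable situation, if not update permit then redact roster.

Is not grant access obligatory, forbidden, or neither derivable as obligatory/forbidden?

Premise 4, F(¬redact_roster), is equivalent to O(redact_roster).
Premise 1 is O(¬countersign_affidavit → ¬redact_roster); contrapositively O(redact_roster → countersign_affidavit). Since O(redact_roster) holds, K gives O(countersign_affidavit).
The contrapositive of premise 2 (O(escalate_schedule → ¬countersign_affidavit)) is O(countersign_affidavit → ¬escalate_schedule), and O(countersign_affidavit) is already established, so O(¬escalate_schedule).
From O(¬escalate_schedule) and premise 7, O(¬escalate_schedule → ¬sanitize_area), we obtain O(¬sanitize_area).
Premise 5 is O(grant_access → sanitize_area); contrapositively O(¬sanitize_area → ¬grant_access). Since O(¬sanitize_area) holds, K gives O(¬grant_access).
Premises 3, 6, 8, 9 do not contribute to this derivation.
Hence ¬grant_access is obligatory.

Obligatory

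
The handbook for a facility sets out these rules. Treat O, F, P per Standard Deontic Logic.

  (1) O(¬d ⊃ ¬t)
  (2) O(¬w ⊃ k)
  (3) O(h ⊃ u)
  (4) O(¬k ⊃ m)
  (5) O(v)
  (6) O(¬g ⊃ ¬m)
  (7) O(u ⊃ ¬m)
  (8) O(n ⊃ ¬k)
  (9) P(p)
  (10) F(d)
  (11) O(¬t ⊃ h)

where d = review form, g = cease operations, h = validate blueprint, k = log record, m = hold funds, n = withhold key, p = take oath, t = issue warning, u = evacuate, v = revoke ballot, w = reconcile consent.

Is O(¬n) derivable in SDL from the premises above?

Yes

Premise 10 is F(d), i.e. O(¬d).
Applying K to premise 1 (O(¬d ⊃ ¬t)) and O(¬d) yields O(¬t).
From O(¬t) and premise 11, O(¬t ⊃ h), we obtain O(h).
Applying K to premise 3 (O(h ⊃ u)) and O(h) yields O(u).
Premise 7 is O(u ⊃ ¬m); since O(u), deontic closure gives O(¬m).
The contrapositive of premise 4 (O(¬k ⊃ m)) is O(¬m ⊃ k), and O(¬m) is already established, so O(k).
Premise 8 is O(n ⊃ ¬k); contrapositively O(k ⊃ ¬n). Since O(k) holds, K gives O(¬n).
Premises 2, 5, 6, 9 do not contribute to this derivation.
So O(¬n) follows.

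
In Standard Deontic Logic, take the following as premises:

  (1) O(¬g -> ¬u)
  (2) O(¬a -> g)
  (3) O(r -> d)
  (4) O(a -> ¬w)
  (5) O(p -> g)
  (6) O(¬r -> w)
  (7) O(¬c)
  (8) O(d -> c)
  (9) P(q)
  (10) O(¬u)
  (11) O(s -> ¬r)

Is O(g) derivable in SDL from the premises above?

Yes

Premise 7 gives O(¬c).
The contrapositive of premise 8 (O(d -> c)) is O(¬c -> ¬d), and O(¬c) is already established, so O(¬d).
Premise 3 is O(r -> d); contrapositively O(¬d -> ¬r). Since O(¬d) holds, K gives O(¬r).
With premise 6, O(¬r -> w), the K-axiom yields O(w).
Premise 4 is O(a -> ¬w); contrapositively O(w -> ¬a). Since O(w) holds, K gives O(¬a).
Applying K to premise 2 (O(¬a -> g)) and O(¬a) yields O(g).
Premises 1, 5, 9, 10, 11 do not contribute to this derivation.
So O(g) follows.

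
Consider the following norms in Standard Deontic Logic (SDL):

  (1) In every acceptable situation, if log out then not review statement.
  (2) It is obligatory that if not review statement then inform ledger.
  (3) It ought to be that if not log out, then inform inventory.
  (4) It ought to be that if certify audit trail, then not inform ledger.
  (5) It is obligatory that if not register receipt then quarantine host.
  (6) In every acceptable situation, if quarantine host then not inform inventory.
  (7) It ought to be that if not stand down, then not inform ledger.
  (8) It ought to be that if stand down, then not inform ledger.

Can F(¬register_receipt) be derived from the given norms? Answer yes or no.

Premises 7 and 8 cover both cases: O(¬stand_down → ¬inform_ledger) and O(stand_down → ¬inform_ledger). Since ¬stand_down ∨ stand_down is a tautology, O(¬inform_ledger) follows.
Premise 2, O(¬review_statement → inform_ledger), contraposes to O(¬inform_ledger → review_statement); with O(¬inform_ledger) we get O(review_statement).
The contrapositive of premise 1 (O(log_out → ¬review_statement)) is O(review_statement → ¬log_out), and O(review_statement) is already established, so O(¬log_out).
Applying K to premise 3 (O(¬log_out → inform_inventory)) and O(¬log_out) yields O(inform_inventory).
The contrapositive of premise 6 (O(quarantine_host → ¬inform_inventory)) is O(inform_inventory → ¬quarantine_host), and O(inform_inventory) is already established, so O(¬quarantine_host).
Premise 5 is O(¬register_receipt → quarantine_host); contrapositively O(¬quarantine_host → register_receipt). Since O(¬quarantine_host) holds, K gives O(register_receipt).
Premise 4 does not contribute to this derivation.
So O(register_receipt) holds, i.e. F(¬register_receipt). The claim follows.

Yes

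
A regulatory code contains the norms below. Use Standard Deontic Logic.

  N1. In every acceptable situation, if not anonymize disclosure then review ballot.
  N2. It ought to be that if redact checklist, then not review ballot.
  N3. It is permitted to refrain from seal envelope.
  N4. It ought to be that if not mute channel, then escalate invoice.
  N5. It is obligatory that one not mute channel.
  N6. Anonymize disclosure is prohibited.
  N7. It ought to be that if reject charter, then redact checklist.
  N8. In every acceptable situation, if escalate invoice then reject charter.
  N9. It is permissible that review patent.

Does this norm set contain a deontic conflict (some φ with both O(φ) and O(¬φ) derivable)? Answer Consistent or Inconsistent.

Inconsistent

Premise 5 gives O(¬mute_channel).
Applying K to premise 4 (O(¬mute_channel → escalate_invoice)) and O(¬mute_channel) yields O(escalate_invoice).
With premise 8, O(escalate_invoice → reject_charter), the K-axiom yields O(reject_charter).
Premise 7 is O(reject_charter → redact_checklist); since O(reject_charter), deontic closure gives O(redact_checklist).
Applying K to premise 2 (O(redact_checklist → ¬review_ballot)) and O(redact_checklist) yields O(¬review_ballot).
Premise 1 is O(¬anonymize_disclosure → review_ballot); contrapositively O(¬review_ballot → anonymize_disclosure). Since O(¬review_ballot) holds, K gives O(anonymize_disclosure).
Yet premise 6 is F(anonymize_disclosure), i.e. O(¬anonymize_disclosure).
We now have both O(anonymize_disclosure) and O(¬anonymize_disclosure) — anonymize_disclosure is simultaneously obligatory and forbidden, violating the D-axiom.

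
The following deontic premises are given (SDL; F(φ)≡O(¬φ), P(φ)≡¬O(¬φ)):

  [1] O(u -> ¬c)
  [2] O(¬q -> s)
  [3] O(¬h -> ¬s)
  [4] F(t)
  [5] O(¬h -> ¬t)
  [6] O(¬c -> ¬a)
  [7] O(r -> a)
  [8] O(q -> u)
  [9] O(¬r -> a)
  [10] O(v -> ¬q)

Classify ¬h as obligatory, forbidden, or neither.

Forbidden

By case analysis on r: premise 7 gives O(r -> a) and premise 9 gives O(¬r -> a), so O(a) either way.
Premise 6, O(¬c -> ¬a), contraposes to O(a -> c); with O(a) we get O(c).
Premise 1, O(u -> ¬c), contraposes to O(c -> ¬u); with O(c) we get O(¬u).
The contrapositive of premise 8 (O(q -> u)) is O(¬u -> ¬q), and O(¬u) is already established, so O(¬q).
From O(¬q) and premise 2, O(¬q -> s), we obtain O(s).
Premise 3 is O(¬h -> ¬s); contrapositively O(s -> h). Since O(s) holds, K gives O(h).
Premises 4, 5, 10 do not contribute to this derivation.
Thus O(h), which is F(¬h): ¬h is forbidden.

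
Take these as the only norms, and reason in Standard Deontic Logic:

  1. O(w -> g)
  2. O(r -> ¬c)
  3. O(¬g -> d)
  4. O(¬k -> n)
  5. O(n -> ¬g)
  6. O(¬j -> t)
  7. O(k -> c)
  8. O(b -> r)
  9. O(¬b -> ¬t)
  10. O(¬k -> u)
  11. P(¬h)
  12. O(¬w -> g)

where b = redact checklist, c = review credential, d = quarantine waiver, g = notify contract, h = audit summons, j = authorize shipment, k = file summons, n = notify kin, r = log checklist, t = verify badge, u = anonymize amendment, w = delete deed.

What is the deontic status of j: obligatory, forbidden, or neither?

By case analysis on ¬w: premise 12 gives O(¬w -> g) and premise 1 gives O(w -> g), so O(g) either way.
Premise 5 is O(n -> ¬g); contrapositively O(g -> ¬n). Since O(g) holds, K gives O(¬n).
Premise 4, O(¬k -> n), contraposes to O(¬n -> k); with O(¬n) we get O(k).
Applying K to premise 7 (O(k -> c)) and O(k) yields O(c).
Premise 2, O(r -> ¬c), contraposes to O(c -> ¬r); with O(c) we get O(¬r).
The contrapositive of premise 8 (O(b -> r)) is O(¬r -> ¬b), and O(¬r) is already established, so O(¬b).
Premise 9 is O(¬b -> ¬t); since O(¬b), deontic closure gives O(¬t).
Premise 6, O(¬j -> t), contraposes to O(¬t -> j); with O(¬t) we get O(j).
Premises 3, 10, 11 do not contribute to this derivation.
Hence j is obligatory.

Obligatory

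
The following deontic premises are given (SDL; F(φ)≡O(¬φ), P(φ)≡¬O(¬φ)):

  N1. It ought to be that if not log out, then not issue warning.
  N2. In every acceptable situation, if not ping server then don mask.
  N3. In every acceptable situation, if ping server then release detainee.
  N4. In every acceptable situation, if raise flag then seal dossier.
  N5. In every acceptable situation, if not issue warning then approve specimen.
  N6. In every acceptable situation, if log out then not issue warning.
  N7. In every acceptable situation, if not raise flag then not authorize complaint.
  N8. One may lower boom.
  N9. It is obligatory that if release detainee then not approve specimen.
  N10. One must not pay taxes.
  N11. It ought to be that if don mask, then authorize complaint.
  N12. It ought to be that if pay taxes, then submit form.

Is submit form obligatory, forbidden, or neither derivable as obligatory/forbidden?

Premise 12 is O(pay_taxes → submit_form), but O(pay_taxes) is not derivable from the premises, so it does not yield O(submit_form).
No premise or chain of K-axiom applications forces O(submit_form), and none forces O(¬submit_form). So submit_form is neither obligatory nor forbidden under these norms.

Neither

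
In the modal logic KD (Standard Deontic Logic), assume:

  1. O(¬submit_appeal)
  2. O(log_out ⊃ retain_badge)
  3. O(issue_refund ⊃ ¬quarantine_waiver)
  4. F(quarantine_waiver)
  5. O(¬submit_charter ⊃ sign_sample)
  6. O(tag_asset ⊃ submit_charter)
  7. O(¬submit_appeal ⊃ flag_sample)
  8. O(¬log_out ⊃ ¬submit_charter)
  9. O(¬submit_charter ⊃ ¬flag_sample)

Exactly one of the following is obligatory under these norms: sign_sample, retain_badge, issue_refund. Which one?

Premise 1 states O(¬submit_appeal) outright.
From O(¬submit_appeal) and premise 7, O(¬submit_appeal ⊃ flag_sample), we obtain O(flag_sample).
Premise 9 is O(¬submit_charter ⊃ ¬flag_sample); contrapositively O(flag_sample ⊃ submit_charter). Since O(flag_sample) holds, K gives O(submit_charter).
The contrapositive of premise 8 (O(¬log_out ⊃ ¬submit_charter)) is O(submit_charter ⊃ log_out), and O(submit_charter) is already established, so O(log_out).
From O(log_out) and premise 2, O(log_out ⊃ retain_badge), we obtain O(retain_badge).
So O(retain_badge) holds — retain_badge is obligatory. None of the other listed options is made obligatory by any chain of premises.

retain_badge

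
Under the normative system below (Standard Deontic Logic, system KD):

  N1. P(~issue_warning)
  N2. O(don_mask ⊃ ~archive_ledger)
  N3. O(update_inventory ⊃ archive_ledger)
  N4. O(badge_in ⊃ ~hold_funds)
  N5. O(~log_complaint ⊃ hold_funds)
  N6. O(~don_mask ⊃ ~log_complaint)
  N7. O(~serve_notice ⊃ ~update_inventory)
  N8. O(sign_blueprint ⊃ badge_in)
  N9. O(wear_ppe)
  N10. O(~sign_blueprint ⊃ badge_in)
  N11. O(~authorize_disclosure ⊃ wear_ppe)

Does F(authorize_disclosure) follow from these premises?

No

Premise 11 is O(~authorize_disclosure ⊃ wear_ppe); even if O(wear_ppe) held, inferring O(~authorize_disclosure) would be affirming the consequent — invalid.
No other premise forces O(~authorize_disclosure). An ideal world satisfying every premise can still have authorize_disclosure true, so F(authorize_disclosure) is not derivable.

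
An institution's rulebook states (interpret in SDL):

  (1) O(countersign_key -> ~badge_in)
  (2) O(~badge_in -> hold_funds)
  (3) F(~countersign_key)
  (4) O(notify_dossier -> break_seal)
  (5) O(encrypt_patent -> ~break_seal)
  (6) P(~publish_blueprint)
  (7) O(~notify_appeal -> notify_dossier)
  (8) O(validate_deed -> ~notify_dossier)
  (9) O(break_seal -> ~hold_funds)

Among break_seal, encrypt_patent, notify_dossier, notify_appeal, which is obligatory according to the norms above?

Premise 3 is F(~countersign_key), i.e. O(countersign_key).
From O(countersign_key) and premise 1, O(countersign_key -> ~badge_in), we obtain O(~badge_in).
From O(~badge_in) and premise 2, O(~badge_in -> hold_funds), we obtain O(hold_funds).
Premise 9 is O(break_seal -> ~hold_funds); contrapositively O(hold_funds -> ~break_seal). Since O(hold_funds) holds, K gives O(~break_seal).
The contrapositive of premise 4 (O(notify_dossier -> break_seal)) is O(~break_seal -> ~notify_dossier), and O(~break_seal) is already established, so O(~notify_dossier).
The contrapositive of premise 7 (O(~notify_appeal -> notify_dossier)) is O(~notify_dossier -> notify_appeal), and O(~notify_dossier) is already established, so O(notify_appeal).
So O(notify_appeal) holds — notify_appeal is obligatory. None of the other listed options is made obligatory by any chain of premises.

notify_appeal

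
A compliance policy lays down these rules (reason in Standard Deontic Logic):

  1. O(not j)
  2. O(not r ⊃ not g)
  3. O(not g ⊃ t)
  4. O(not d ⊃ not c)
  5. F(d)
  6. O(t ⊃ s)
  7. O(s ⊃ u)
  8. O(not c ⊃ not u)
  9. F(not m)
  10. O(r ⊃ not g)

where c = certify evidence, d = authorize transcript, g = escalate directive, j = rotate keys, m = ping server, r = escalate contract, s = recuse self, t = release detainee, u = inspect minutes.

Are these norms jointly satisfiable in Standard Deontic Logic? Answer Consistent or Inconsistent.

Inconsistent

By case analysis on r: premise 10 gives O(r ⊃ not g) and premise 2 gives O(not r ⊃ not g), so O(not g) either way.
Applying K to premise 3 (O(not g ⊃ t)) and O(not g) yields O(t).
Premise 6 is O(t ⊃ s); since O(t), deontic closure gives O(s).
With premise 7, O(s ⊃ u), the K-axiom yields O(u).
Premise 8, O(not c ⊃ not u), contraposes to O(u ⊃ c); with O(u) we get O(c).
Premise 4, O(not d ⊃ not c), contraposes to O(c ⊃ d); with O(c) we get O(d).
But premise 5, F(d), means O(not d).
We now have both O(d) and O(not d) — d is simultaneously obligatory and forbidden, violating the D-axiom.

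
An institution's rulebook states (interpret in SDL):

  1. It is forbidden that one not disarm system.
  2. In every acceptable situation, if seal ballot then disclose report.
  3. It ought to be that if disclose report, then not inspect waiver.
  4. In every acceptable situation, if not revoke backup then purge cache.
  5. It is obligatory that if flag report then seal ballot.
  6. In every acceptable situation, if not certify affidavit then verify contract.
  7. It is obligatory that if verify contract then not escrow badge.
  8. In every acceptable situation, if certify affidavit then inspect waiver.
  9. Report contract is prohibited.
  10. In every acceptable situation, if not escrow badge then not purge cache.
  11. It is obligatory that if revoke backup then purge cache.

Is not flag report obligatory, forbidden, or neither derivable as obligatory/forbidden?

Obligatory

By case analysis on revoke_backup: premise 11 gives O(revoke_backup → purge_cache) and premise 4 gives O(¬revoke_backup → purge_cache), so O(purge_cache) either way.
Premise 10 is O(¬escrow_badge → ¬purge_cache); contrapositively O(purge_cache → escrow_badge). Since O(purge_cache) holds, K gives O(escrow_badge).
Premise 7 is O(verify_contract → ¬escrow_badge); contrapositively O(escrow_badge → ¬verify_contract). Since O(escrow_badge) holds, K gives O(¬verify_contract).
Premise 6 is O(¬certify_affidavit → verify_contract); contrapositively O(¬verify_contract → certify_affidavit). Since O(¬verify_contract) holds, K gives O(certify_affidavit).
With premise 8, O(certify_affidavit → inspect_waiver), the K-axiom yields O(inspect_waiver).
Premise 3, O(disclose_report → ¬inspect_waiver), contraposes to O(inspect_waiver → ¬disclose_report); with O(inspect_waiver) we get O(¬disclose_report).
Premise 2, O(seal_ballot → disclose_report), contraposes to O(¬disclose_report → ¬seal_ballot); with O(¬disclose_report) we get O(¬seal_ballot).
Premise 5, O(flag_report → seal_ballot), contraposes to O(¬seal_ballot → ¬flag_report); with O(¬seal_ballot) we get O(¬flag_report).
Premises 1, 9 do not contribute to this derivation.
Hence ¬flag_report is obligatory.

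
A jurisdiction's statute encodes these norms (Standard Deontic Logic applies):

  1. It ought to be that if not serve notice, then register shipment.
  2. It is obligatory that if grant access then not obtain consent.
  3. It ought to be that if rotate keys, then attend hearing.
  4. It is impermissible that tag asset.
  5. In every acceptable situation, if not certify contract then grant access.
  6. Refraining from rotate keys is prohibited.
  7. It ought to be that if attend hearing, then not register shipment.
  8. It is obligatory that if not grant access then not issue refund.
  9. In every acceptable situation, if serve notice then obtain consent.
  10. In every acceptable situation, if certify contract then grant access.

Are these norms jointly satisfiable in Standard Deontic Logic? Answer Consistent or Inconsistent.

Premises 10 and 5 cover both cases: O(certify_contract → grant_access) and O(¬certify_contract → grant_access). Since certify_contract ∨ ¬certify_contract is a tautology, O(grant_access) follows.
From O(grant_access) and premise 2, O(grant_access → ¬obtain_consent), we obtain O(¬obtain_consent).
The contrapositive of premise 9 (O(serve_notice → obtain_consent)) is O(¬obtain_consent → ¬serve_notice), and O(¬obtain_consent) is already established, so O(¬serve_notice).
From O(¬serve_notice) and premise 1, O(¬serve_notice → register_shipment), we obtain O(register_shipment).
Premise 7, O(attend_hearing → ¬register_shipment), contraposes to O(register_shipment → ¬attend_hearing); with O(register_shipment) we get O(¬attend_hearing).
The contrapositive of premise 3 (O(rotate_keys → attend_hearing)) is O(¬attend_hearing → ¬rotate_keys), and O(¬attend_hearing) is already established, so O(¬rotate_keys).
But premise 6, F(¬rotate_keys), means O(rotate_keys).
We now have both O(¬rotate_keys) and O(rotate_keys) — rotate_keys is simultaneously obligatory and forbidden, violating the D-axiom.

Inconsistent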